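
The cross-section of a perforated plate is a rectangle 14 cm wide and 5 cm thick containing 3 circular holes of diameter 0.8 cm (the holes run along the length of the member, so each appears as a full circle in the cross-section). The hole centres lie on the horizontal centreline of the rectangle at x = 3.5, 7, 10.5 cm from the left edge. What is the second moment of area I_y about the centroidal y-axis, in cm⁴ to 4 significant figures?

Decompose the section into non-overlapping parts with the origin at the bottom-left of its bounding rectangle.
Plate: 14 × 5, A = 70 cm², x = 7 cm, Ī = 1143.33 cm⁴.
Hole 1 (subtracted): ⌀0.8, A = 0.502655 cm², x = 3.5 cm, Ī = 0.0201062 cm⁴.
Hole 2 (subtracted): ⌀0.8, A = 0.502655 cm², x = 7 cm, Ī = 0.0201062 cm⁴.
Hole 3 (subtracted): ⌀0.8, A = 0.502655 cm², x = 10.5 cm, Ī = 0.0201062 cm⁴.
By symmetry the centroid is at mid-width, x̄ = 7 cm.
Transfer each piece to the centroidal y-axis using Ī + A·d² with d = x − 7:
  plate: d = 0 cm → contributes +1143.33 cm⁴
  hole 1: d = -3.5 cm → contributes −6.17763 cm⁴
  hole 2: d = 0 cm → contributes −0.0201062 cm⁴
  hole 3: d = 3.5 cm → contributes −6.17763 cm⁴
Total I = 1130.96 cm⁴.

I_y ≈ 1131 cm⁴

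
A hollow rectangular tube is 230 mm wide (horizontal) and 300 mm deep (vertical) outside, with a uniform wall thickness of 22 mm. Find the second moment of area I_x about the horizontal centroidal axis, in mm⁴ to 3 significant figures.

Treat the section as a set of non-overlapping primitives; coordinates are from the bounding-box lower-left.
Outer rectangle: 230 × 300, A = 69 000 mm², y = 150 mm, Ī = 517 500 000 mm⁴.
Inner void (subtracted): 186 × 256, A = 47 616 mm², y = 150 mm, Ī = 260 046 848 mm⁴.
By symmetry the centroid is at mid-height, ȳ = 150 mm.
All pieces are centred on the horizontal centroidal axis, so I = ΣĪ (holes subtracted) = 257 453 152 mm⁴.

I_x ≈ 2.57 × 10⁸ mm⁴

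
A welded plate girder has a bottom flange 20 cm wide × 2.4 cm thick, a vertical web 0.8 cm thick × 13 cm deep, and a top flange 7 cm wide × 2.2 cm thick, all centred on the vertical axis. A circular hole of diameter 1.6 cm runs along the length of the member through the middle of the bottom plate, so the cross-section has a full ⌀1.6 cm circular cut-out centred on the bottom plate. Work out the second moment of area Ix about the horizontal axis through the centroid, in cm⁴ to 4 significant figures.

Treat the section as a set of non-overlapping primitives; coordinates are from the bounding-box lower-left.
Bottom plate: 20 × 2.4, A = 48 cm², y = 1.2 cm, Ī = 23.04 cm⁴.
Web plate: 0.8 × 13, A = 10.4 cm², y = 8.9 cm, Ī = 146.467 cm⁴.
Top plate: 7 × 2.2, A = 15.4 cm², y = 16.5 cm, Ī = 6.21133 cm⁴.
Hole (subtracted): ⌀1.6, A = 2.01062 cm², y = 1.2 cm, Ī = 0.321699 cm⁴.
Centroid: ȳ = ΣA·y / ΣA = 5.59759 cm.
Transfer each piece to the horizontal axis through the centroid using Ī + A·d² with d = y − 5.59759:
  bottom plate: d = -4.39759 cm → contributes +951.301 cm⁴
  web plate: d = 3.30241 cm → contributes +259.888 cm⁴
  top plate: d = 10.9024 cm → contributes +1836.7 cm⁴
  hole: d = -4.39759 cm → contributes −39.2046 cm⁴
Total I = 3008.68 cm⁴.

Ix ≈ 3009 cm⁴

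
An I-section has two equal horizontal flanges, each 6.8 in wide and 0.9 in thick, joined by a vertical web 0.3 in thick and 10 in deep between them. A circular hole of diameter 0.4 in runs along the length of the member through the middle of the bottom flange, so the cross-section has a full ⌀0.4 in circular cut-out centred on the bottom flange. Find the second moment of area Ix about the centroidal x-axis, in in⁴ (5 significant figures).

Split into non-overlapping primitives; take the origin at the lower-left of the bounding box.
Bottom flange: 6.8 × 0.9, A = 6.12 in², y = 0.45 in, Ī = 0.4131 in⁴.
Web: 0.3 × 10, A = 3 in², y = 5.9 in, Ī = 25 in⁴.
Top flange: 6.8 × 0.9, A = 6.12 in², y = 11.35 in, Ī = 0.4131 in⁴.
Hole (subtracted): ⌀0.4, A = 0.1256637 in², y = 0.45 in, Ī = 0.001256637 in⁴.
Centroid: ȳ = ΣA·y / ΣA = 5.945312 in.
Transfer each piece to the centroidal x-axis using Ī + A·d² with d = y − 5.945312:
  bottom flange: d = -5.495312 in → contributes +185.2277 in⁴
  web: d = -0.04531242 in → contributes +25.00616 in⁴
  top flange: d = 5.404688 in → contributes +179.1823 in⁴
  hole: d = -5.495312 in → contributes −3.796107 in⁴
Total I = 385.62 in⁴.

Ix ≈ 385.62 in⁴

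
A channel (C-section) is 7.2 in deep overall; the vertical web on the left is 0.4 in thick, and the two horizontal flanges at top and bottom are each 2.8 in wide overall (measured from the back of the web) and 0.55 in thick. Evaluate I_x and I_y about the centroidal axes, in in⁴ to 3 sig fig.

I_x ≈ 41.7 in⁴, I_y ≈ 4.01 in⁴

Break the section into simple shapes (no overlaps), measuring from the bottom-left corner of the bounding box.
Web: 0.4 × 7.2, A = 2.88 in², y = 3.6 in, Ī = 12.442 in⁴.
Top flange (beyond web): 2.4 × 0.55, A = 1.32 in², y = 6.925 in, Ī = 0.033275 in⁴.
Bottom flange (beyond web): 2.4 × 0.55, A = 1.32 in², y = 0.275 in, Ī = 0.033275 in⁴.
By symmetry the centroid is at mid-height, ȳ = 3.6 in.
Transfer each piece to the centroidal x-axis using Ī + A·d² with d = y − 3.6:
  web: d = 0 in → contributes +12.442 in⁴
  top flange (beyond web): d = 3.325 in → contributes +14.627 in⁴
  bottom flange (beyond web): d = -3.325 in → contributes +14.627 in⁴
Total I = 41.695 in⁴.
For the y-axis: x̄ = 0.86957 in.
Repeating about the centroidal y-axis gives I_y = 4.0053 in⁴.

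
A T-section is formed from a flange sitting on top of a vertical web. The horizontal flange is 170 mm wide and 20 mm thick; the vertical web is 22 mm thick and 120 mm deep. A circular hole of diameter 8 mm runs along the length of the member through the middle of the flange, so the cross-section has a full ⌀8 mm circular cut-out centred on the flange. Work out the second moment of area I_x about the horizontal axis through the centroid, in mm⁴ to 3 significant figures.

I_x ≈ 1.05 × 10⁷ mm⁴

Treat the section as a set of non-overlapping primitives; coordinates are from the bounding-box lower-left.
Flange: 170 × 20, A = 3 400 mm², y = 130 mm, Ī = 113 333 mm⁴.
Web: 22 × 120, A = 2 640 mm², y = 60 mm, Ī = 3 168 000 mm⁴.
Hole (subtracted): ⌀8, A = 50.265 mm², y = 130 mm, Ī = 201.06 mm⁴.
Centroid: ȳ = ΣA·y / ΣA = 99.147 mm.
Transfer each piece to the horizontal axis through the centroid using Ī + A·d² with d = y − 99.147:
  flange: d = 30.853 mm → contributes +3 349 774 mm⁴
  web: d = -39.147 mm → contributes +7 213 811 mm⁴
  hole: d = 30.853 mm → contributes −48 048 mm⁴
Total I = 10 515 537 mm⁴.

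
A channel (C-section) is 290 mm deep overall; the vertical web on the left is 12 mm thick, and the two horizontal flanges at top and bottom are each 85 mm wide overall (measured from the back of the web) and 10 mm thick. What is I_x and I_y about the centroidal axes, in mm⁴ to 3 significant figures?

Treat the section as a set of non-overlapping primitives; coordinates are from the bounding-box lower-left.
Web: 12 × 290, A = 3 480 mm², y = 145 mm, Ī = 24 389 000 mm⁴.
Top flange (beyond web): 73 × 10, A = 730 mm², y = 285 mm, Ī = 6083.3 mm⁴.
Bottom flange (beyond web): 73 × 10, A = 730 mm², y = 5 mm, Ī = 6083.3 mm⁴.
By symmetry the centroid is at mid-height, ȳ = 145 mm.
Transfer each piece to the centroidal x-axis using Ī + A·d² with d = y − 145:
  web: d = 0 mm → contributes +24 389 000 mm⁴
  top flange (beyond web): d = 140 mm → contributes +14 314 083 mm⁴
  bottom flange (beyond web): d = -140 mm → contributes +14 314 083 mm⁴
Total I = 53 017 167 mm⁴.
For the y-axis: x̄ = 18.561 mm.
Repeating about the centroidal y-axis gives I_y = 2 547 853 mm⁴.

I_x ≈ 5.30 × 10⁷ mm⁴, I_y ≈ 2.55 × 10⁶ mm⁴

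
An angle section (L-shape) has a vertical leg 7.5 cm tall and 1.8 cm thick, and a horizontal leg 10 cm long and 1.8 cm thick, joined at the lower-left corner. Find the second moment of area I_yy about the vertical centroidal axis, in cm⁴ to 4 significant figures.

I_yy ≈ 262.6 cm⁴

Decompose the section into non-overlapping parts with the origin at the bottom-left of its bounding rectangle.
Vertical leg: 1.8 × 7.5, A = 13.5 cm², x = 0.9 cm, Ī = 3.645 cm⁴.
Horizontal leg (remainder): 8.2 × 1.8, A = 14.76 cm², x = 5.9 cm, Ī = 82.7052 cm⁴.
Centroid: x̄ = ΣA·x / ΣA = 3.51146 cm.
Transfer each piece to the vertical centroidal axis using Ī + A·d² with d = x − 3.51146:
  vertical leg: d = -2.61146 cm → contributes +95.7116 cm⁴
  horizontal leg (remainder): d = 2.38854 cm → contributes +166.912 cm⁴
Total I = 262.624 cm⁴.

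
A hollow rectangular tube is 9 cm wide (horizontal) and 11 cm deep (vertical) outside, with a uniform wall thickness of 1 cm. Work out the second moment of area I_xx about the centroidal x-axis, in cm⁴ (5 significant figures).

Treat the section as a set of non-overlapping primitives; coordinates are from the bounding-box lower-left.
Outer rectangle: 9 × 11, A = 99 cm², y = 5.5 cm, Ī = 998.25 cm⁴.
Inner void (subtracted): 7 × 9, A = 63 cm², y = 5.5 cm, Ī = 425.25 cm⁴.
By symmetry the centroid is at mid-height, ȳ = 5.5 cm.
All pieces are centred on the centroidal x-axis, so I = ΣĪ (holes subtracted) = 573 cm⁴.

I_xx ≈ 573.00 cm⁴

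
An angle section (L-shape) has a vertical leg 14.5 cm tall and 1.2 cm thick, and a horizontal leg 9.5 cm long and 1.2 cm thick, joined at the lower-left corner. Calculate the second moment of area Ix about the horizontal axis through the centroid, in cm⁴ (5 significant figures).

Break the section into simple shapes (no overlaps), measuring from the bottom-left corner of the bounding box.
Vertical leg: 1.2 × 14.5, A = 17.4 cm², y = 7.25 cm, Ī = 304.8625 cm⁴.
Horizontal leg (remainder): 8.3 × 1.2, A = 9.96 cm², y = 0.6 cm, Ī = 1.1952 cm⁴.
Centroid: ȳ = ΣA·y / ΣA = 4.829167 cm.
Transfer each piece to the horizontal axis through the centroid using Ī + A·d² with d = y − 4.829167:
  vertical leg: d = 2.420833 cm → contributes +406.8341 cm⁴
  horizontal leg (remainder): d = -4.229167 cm → contributes +179.3383 cm⁴
Total I = 586.1723 cm⁴.

Ix ≈ 586.17 cm⁴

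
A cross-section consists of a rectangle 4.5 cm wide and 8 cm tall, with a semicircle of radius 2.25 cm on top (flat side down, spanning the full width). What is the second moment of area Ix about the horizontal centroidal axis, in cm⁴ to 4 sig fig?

Treat the section as a set of non-overlapping primitives; coordinates are from the bounding-box lower-left.
Rectangular body: 4.5 × 8, A = 36 cm², y = 4 cm, Ī = 192 cm⁴.
Semicircular cap: semicircle r = 2.25, A = 7.95216 cm², y = 8.95493 cm, Ī = 2.81295 cm⁴.
Centroid: ȳ = ΣA·y / ΣA = 4.89648 cm.
Transfer each piece to the horizontal centroidal axis using Ī + A·d² with d = y − 4.89648:
  rectangular body: d = -0.896483 cm → contributes +220.933 cm⁴
  semicircular cap: d = 4.05845 cm → contributes +133.793 cm⁴
Total I = 354.725 cm⁴.

Ix ≈ 354.7 cm⁴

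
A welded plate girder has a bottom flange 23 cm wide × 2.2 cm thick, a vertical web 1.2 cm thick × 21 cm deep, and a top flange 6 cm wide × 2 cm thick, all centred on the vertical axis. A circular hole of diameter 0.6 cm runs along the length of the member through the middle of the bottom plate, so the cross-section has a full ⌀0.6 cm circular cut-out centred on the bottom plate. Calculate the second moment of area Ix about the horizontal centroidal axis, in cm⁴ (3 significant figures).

Ix ≈ 7040 cm⁴

Split into non-overlapping primitives; take the origin at the lower-left of the bounding box.
Bottom plate: 23 × 2.2, A = 50.6 cm², y = 1.1 cm, Ī = 20.409 cm⁴.
Web plate: 1.2 × 21, A = 25.2 cm², y = 12.7 cm, Ī = 926.1 cm⁴.
Top plate: 6 × 2, A = 12 cm², y = 24.2 cm, Ī = 4 cm⁴.
Hole (subtracted): ⌀0.6, A = 0.28274 cm², y = 1.1 cm, Ī = 0.0063617 cm⁴.
Centroid: ȳ = ΣA·y / ΣA = 7.6075 cm.
Transfer each piece to the horizontal centroidal axis using Ī + A·d² with d = y − 7.6075:
  bottom plate: d = -6.5075 cm → contributes +2163.2 cm⁴
  web plate: d = 5.0925 cm → contributes +1579.6 cm⁴
  top plate: d = 16.592 cm → contributes +3307.7 cm⁴
  hole: d = -6.5075 cm → contributes −11.98 cm⁴
Total I = 7038.6 cm⁴.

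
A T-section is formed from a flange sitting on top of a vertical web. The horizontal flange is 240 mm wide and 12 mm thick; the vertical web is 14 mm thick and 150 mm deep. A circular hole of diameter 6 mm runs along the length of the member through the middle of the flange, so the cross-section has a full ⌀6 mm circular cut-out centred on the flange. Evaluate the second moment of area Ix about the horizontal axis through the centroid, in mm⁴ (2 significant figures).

Ix ≈ 1.2 × 10⁷ mm⁴

Treat the section as a set of non-overlapping primitives; coordinates are from the bounding-box lower-left.
Flange: 240 × 12, A = 2 880 mm², y = 156 mm, Ī = 34 560 mm⁴.
Web: 14 × 150, A = 2 100 mm², y = 75 mm, Ī = 3 937 500 mm⁴.
Hole (subtracted): ⌀6, A = 28.27 mm², y = 156 mm, Ī = 63.62 mm⁴.
Centroid: ȳ = ΣA·y / ΣA = 121.6 mm.
Transfer each piece to the horizontal axis through the centroid using Ī + A·d² with d = y − 121.6:
  flange: d = 34.35 mm → contributes +3 433 065 mm⁴
  web: d = -46.65 mm → contributes +8 507 242 mm⁴
  hole: d = 34.35 mm → contributes −33 428 mm⁴
Total I = 11 906 879 mm⁴.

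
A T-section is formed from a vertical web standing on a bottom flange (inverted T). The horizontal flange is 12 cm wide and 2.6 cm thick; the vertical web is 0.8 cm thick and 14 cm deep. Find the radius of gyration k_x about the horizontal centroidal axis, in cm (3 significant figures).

k_x ≈ 4.26 cm

Break the section into simple shapes (no overlaps), measuring from the bottom-left corner of the bounding box.
Flange: 12 × 2.6, A = 31.2 cm², y = 1.3 cm, Ī = 17.576 cm⁴.
Web: 0.8 × 14, A = 11.2 cm², y = 9.6 cm, Ī = 182.93 cm⁴.
Centroid: ȳ = ΣA·y / ΣA = 3.4925 cm.
Transfer each piece to the horizontal centroidal axis using Ī + A·d² with d = y − 3.4925:
  flange: d = -2.1925 cm → contributes +167.55 cm⁴
  web: d = 6.1075 cm → contributes +600.72 cm⁴
Total I = 768.27 cm⁴.
Radius of gyration: k = √(I/A) = √(768.27 / 42.4) = 4.2567 cm.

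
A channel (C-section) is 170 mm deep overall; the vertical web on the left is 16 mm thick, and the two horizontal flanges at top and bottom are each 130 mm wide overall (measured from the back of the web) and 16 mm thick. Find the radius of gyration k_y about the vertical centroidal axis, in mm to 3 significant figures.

Decompose the section into non-overlapping parts with the origin at the bottom-left of its bounding rectangle.
Web: 16 × 170, A = 2 720 mm², x = 8 mm, Ī = 58 027 mm⁴.
Top flange (beyond web): 114 × 16, A = 1 824 mm², x = 73 mm, Ī = 1 975 392 mm⁴.
Bottom flange (beyond web): 114 × 16, A = 1 824 mm², x = 73 mm, Ī = 1 975 392 mm⁴.
Centroid: x̄ = ΣA·x / ΣA = 45.236 mm.
Transfer each piece to the vertical centroidal axis using Ī + A·d² with d = x − 45.236:
  web: d = -37.236 mm → contributes +3 829 397 mm⁴
  top flange (beyond web): d = 27.764 mm → contributes +3 381 385 mm⁴
  bottom flange (beyond web): d = 27.764 mm → contributes +3 381 385 mm⁴
Total I = 10 592 167 mm⁴.
Radius of gyration: k = √(I/A) = √(10 592 167 / 6 368) = 40.784 mm.

k_y ≈ 40.8 mm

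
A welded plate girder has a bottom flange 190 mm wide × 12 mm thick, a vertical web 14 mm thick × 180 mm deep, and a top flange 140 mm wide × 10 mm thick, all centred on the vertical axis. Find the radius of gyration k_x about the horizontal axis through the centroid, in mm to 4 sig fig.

Treat the section as a set of non-overlapping primitives; coordinates are from the bounding-box lower-left.
Bottom plate: 190 × 12, A = 2 280 mm², y = 6 mm, Ī = 27 360 mm⁴.
Web plate: 14 × 180, A = 2 520 mm², y = 102 mm, Ī = 6 804 000 mm⁴.
Top plate: 140 × 10, A = 1 400 mm², y = 197 mm, Ī = 11666.7 mm⁴.
Centroid: ȳ = ΣA·y / ΣA = 88.1484 mm.
Transfer each piece to the horizontal axis through the centroid using Ī + A·d² with d = y − 88.1484:
  bottom plate: d = -82.1484 mm → contributes +15 413 615 mm⁴
  web plate: d = 13.8516 mm → contributes +7 287 505 mm⁴
  top plate: d = 108.852 mm → contributes +16 599 810 mm⁴
Total I = 39 300 930 mm⁴.
Radius of gyration: k = √(I/A) = √(39 300 930 / 6 200) = 79.617 mm.

k_x ≈ 79.62 mm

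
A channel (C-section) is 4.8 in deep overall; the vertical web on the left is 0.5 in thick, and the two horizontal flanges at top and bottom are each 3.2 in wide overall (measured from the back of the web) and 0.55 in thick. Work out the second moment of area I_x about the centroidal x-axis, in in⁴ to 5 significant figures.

Break the section into simple shapes (no overlaps), measuring from the bottom-left corner of the bounding box.
Web: 0.5 × 4.8, A = 2.4 in², y = 2.4 in, Ī = 4.608 in⁴.
Top flange (beyond web): 2.7 × 0.55, A = 1.485 in², y = 4.525 in, Ī = 0.03743438 in⁴.
Bottom flange (beyond web): 2.7 × 0.55, A = 1.485 in², y = 0.275 in, Ī = 0.03743438 in⁴.
By symmetry the centroid is at mid-height, ȳ = 2.4 in.
Transfer each piece to the centroidal x-axis using Ī + A·d² with d = y − 2.4:
  web: d = 0 in → contributes +4.608 in⁴
  top flange (beyond web): d = 2.125 in → contributes +6.743138 in⁴
  bottom flange (beyond web): d = -2.125 in → contributes +6.743138 in⁴
Total I = 18.09428 in⁴.

I_x ≈ 18.094 in⁴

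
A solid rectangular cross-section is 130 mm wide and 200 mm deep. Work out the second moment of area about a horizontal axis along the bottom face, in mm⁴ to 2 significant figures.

I_base ≈ 3.5 × 10⁸ mm⁴

The section: 130 × 200, A = 26 000 mm², y = 100 mm, Ī = 86 666 667 mm⁴.
Transfer it to the base of the section using Ī + A·d² with d = y − 0:
  the section: d = 100 mm → contributes +346 666 667 mm⁴
Total I = 346 666 667 mm⁴.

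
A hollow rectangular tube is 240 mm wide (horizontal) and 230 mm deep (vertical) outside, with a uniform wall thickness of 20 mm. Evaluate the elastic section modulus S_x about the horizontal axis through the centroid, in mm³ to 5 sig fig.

Split into non-overlapping primitives; take the origin at the lower-left of the bounding box.
Outer rectangle: 240 × 230, A = 55 200 mm², y = 115 mm, Ī = 243 340 000 mm⁴.
Inner void (subtracted): 200 × 190, A = 38 000 mm², y = 115 mm, Ī = 114 316 667 mm⁴.
By symmetry the centroid is at mid-height, ȳ = 115 mm.
All pieces are centred on the horizontal axis through the centroid, so I = ΣĪ (holes subtracted) = 129 023 333 mm⁴.
Extreme fibre distance c = 115 mm; S = I/c = 1 121 942 mm³.

S_x ≈ 1.1219 × 10⁶ mm³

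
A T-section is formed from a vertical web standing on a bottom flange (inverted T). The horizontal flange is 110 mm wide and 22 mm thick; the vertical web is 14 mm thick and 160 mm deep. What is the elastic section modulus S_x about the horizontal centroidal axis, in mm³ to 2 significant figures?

S_x ≈ 1.1 × 10⁵ mm³

Decompose the section into non-overlapping parts with the origin at the bottom-left of its bounding rectangle.
Flange: 110 × 22, A = 2 420 mm², y = 11 mm, Ī = 97 607 mm⁴.
Web: 14 × 160, A = 2 240 mm², y = 102 mm, Ī = 4 778 667 mm⁴.
Centroid: ȳ = ΣA·y / ΣA = 54.74 mm.
Transfer each piece to the horizontal centroidal axis using Ī + A·d² with d = y − 54.74:
  flange: d = -43.74 mm → contributes +4 728 048 mm⁴
  web: d = 47.26 mm → contributes +9 781 197 mm⁴
Total I = 14 509 244 mm⁴.
Extreme fibre distance c = 127.3 mm; S = I/c = 114 015 mm³.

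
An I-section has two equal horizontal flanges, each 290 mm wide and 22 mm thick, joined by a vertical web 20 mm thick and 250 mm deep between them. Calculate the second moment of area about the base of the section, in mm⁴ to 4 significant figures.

I_base ≈ 6.463 × 10⁸ mm⁴

Split into non-overlapping primitives; take the origin at the lower-left of the bounding box.
Bottom flange: 290 × 22, A = 6 380 mm², y = 11 mm, Ī = 257 327 mm⁴.
Web: 20 × 250, A = 5 000 mm², y = 147 mm, Ī = 26 041 667 mm⁴.
Top flange: 290 × 22, A = 6 380 mm², y = 283 mm, Ī = 257 327 mm⁴.
Transfer each piece to the base of the section using Ī + A·d² with d = y − 0:
  bottom flange: d = 11 mm → contributes +1 029 307 mm⁴
  web: d = 147 mm → contributes +134 086 667 mm⁴
  top flange: d = 283 mm → contributes +511 225 147 mm⁴
Total I = 646 341 120 mm⁴.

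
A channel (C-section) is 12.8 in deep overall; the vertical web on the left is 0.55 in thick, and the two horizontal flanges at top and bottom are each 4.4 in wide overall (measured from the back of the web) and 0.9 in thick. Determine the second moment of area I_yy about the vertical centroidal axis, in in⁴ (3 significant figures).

I_yy ≈ 25.6 in⁴

Decompose the section into non-overlapping parts with the origin at the bottom-left of its bounding rectangle.
Web: 0.55 × 12.8, A = 7.04 in², x = 0.275 in, Ī = 0.17747 in⁴.
Top flange (beyond web): 3.85 × 0.9, A = 3.465 in², x = 2.475 in, Ī = 4.28 in⁴.
Bottom flange (beyond web): 3.85 × 0.9, A = 3.465 in², x = 2.475 in, Ī = 4.28 in⁴.
Centroid: x̄ = ΣA·x / ΣA = 1.3663 in.
Transfer each piece to the vertical centroidal axis using Ī + A·d² with d = x − 1.3663:
  web: d = -1.0913 in → contributes +8.5622 in⁴
  top flange (beyond web): d = 1.1087 in → contributes +8.5389 in⁴
  bottom flange (beyond web): d = 1.1087 in → contributes +8.5389 in⁴
Total I = 25.64 in⁴.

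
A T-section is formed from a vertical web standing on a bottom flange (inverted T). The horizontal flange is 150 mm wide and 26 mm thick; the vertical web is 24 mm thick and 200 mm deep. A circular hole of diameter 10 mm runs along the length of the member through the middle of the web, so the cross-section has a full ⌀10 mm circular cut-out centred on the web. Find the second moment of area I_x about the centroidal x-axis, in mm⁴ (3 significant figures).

I_x ≈ 4.35 × 10⁷ mm⁴

Treat the section as a set of non-overlapping primitives; coordinates are from the bounding-box lower-left.
Flange: 150 × 26, A = 3 900 mm², y = 13 mm, Ī = 219 700 mm⁴.
Web: 24 × 200, A = 4 800 mm², y = 126 mm, Ī = 16 000 000 mm⁴.
Hole (subtracted): ⌀10, A = 78.54 mm², y = 126 mm, Ī = 490.87 mm⁴.
Centroid: ȳ = ΣA·y / ΣA = 74.883 mm.
Transfer each piece to the centroidal x-axis using Ī + A·d² with d = y − 74.883:
  flange: d = -61.883 mm → contributes +15 154 950 mm⁴
  web: d = 51.117 mm → contributes +28 541 968 mm⁴
  hole: d = 51.117 mm → contributes −205 708 mm⁴
Total I = 43 491 210 mm⁴.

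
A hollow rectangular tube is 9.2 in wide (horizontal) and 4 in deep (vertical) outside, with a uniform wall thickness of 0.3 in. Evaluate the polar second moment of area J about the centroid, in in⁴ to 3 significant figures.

Split into non-overlapping primitives; take the origin at the lower-left of the bounding box.
Outer rectangle: 9.2 × 4, A = 36.8 in², y = 2 in, Ī = 49.067 in⁴.
Inner void (subtracted): 8.6 × 3.4, A = 29.24 in², y = 2 in, Ī = 28.168 in⁴.
By symmetry the centroid is at mid-height, ȳ = 2 in.
All pieces are centred on the centroidal x-axis, so I = ΣĪ (holes subtracted) = 20.899 in⁴.
Repeating about the centroidal y-axis gives I_y = 79.347 in⁴.
Polar second moment: J = I_x + I_y = 100.25 in⁴.

J ≈ 100 in⁴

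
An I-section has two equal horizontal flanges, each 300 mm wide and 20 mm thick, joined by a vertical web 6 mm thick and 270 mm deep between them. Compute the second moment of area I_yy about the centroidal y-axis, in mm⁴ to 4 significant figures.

Break the section into simple shapes (no overlaps), measuring from the bottom-left corner of the bounding box.
Bottom flange: 300 × 20, A = 6 000 mm², x = 150 mm, Ī = 45 000 000 mm⁴.
Web: 6 × 270, A = 1 620 mm², x = 150 mm, Ī = 4 860 mm⁴.
Top flange: 300 × 20, A = 6 000 mm², x = 150 mm, Ī = 45 000 000 mm⁴.
By symmetry the centroid is at mid-width, x̄ = 150 mm.
All pieces are centred on the centroidal y-axis, so I = ΣĪ = 90 004 860 mm⁴.

I_yy ≈ 9.000 × 10⁷ mm⁴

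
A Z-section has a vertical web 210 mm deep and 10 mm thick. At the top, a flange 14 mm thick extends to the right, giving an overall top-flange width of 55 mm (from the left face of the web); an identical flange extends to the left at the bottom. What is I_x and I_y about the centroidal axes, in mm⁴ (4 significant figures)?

Break the section into simple shapes (no overlaps), measuring from the bottom-left corner of the bounding box.
Web: 10 × 210, A = 2 100 mm², y = 105 mm, Ī = 7 717 500 mm⁴.
Top flange (beyond web): 45 × 14, A = 630 mm², y = 203 mm, Ī = 10 290 mm⁴.
Bottom flange (beyond web): 45 × 14, A = 630 mm², y = 7 mm, Ī = 10 290 mm⁴.
Centroid: ȳ = ΣA·y / ΣA = 105 mm.
Transfer each piece to the centroidal x-axis using Ī + A·d² with d = y − 105:
  web: d = 0 mm → contributes +7 717 500 mm⁴
  top flange (beyond web): d = 98 mm → contributes +6 060 810 mm⁴
  bottom flange (beyond web): d = -98 mm → contributes +6 060 810 mm⁴
Total I = 19 839 120 mm⁴.
For the y-axis: x̄ = 50 mm.
Repeating about the centroidal y-axis gives I_y = 1 183 000 mm⁴.

I_x ≈ 1.984 × 10⁷ mm⁴, I_y ≈ 1.183 × 10⁶ mm⁴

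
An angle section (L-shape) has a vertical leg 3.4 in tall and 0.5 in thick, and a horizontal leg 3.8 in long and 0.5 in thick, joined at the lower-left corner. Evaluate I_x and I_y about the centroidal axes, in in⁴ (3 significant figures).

I_x ≈ 3.43 in⁴, I_y ≈ 4.56 in⁴

Treat the section as a set of non-overlapping primitives; coordinates are from the bounding-box lower-left.
Vertical leg: 0.5 × 3.4, A = 1.7 in², y = 1.7 in, Ī = 1.6377 in⁴.
Horizontal leg (remainder): 3.3 × 0.5, A = 1.65 in², y = 0.25 in, Ī = 0.034375 in⁴.
Centroid: ȳ = ΣA·y / ΣA = 0.98582 in.
Transfer each piece to the centroidal x-axis using Ī + A·d² with d = y − 0.98582:
  vertical leg: d = 0.71418 in → contributes +2.5048 in⁴
  horizontal leg (remainder): d = -0.73582 in → contributes +0.92774 in⁴
Total I = 3.4325 in⁴.
For the y-axis: x̄ = 1.1858 in.
Repeating about the centroidal y-axis gives I_y = 4.5555 in⁴.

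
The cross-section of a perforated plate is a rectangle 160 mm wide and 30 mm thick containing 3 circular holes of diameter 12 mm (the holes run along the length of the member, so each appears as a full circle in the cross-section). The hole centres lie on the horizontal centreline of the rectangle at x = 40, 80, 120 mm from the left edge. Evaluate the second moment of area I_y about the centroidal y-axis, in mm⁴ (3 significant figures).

I_y ≈ 9.88 × 10⁶ mm⁴

Split into non-overlapping primitives; take the origin at the lower-left of the bounding box.
Plate: 160 × 30, A = 4 800 mm², x = 80 mm, Ī = 10 240 000 mm⁴.
Hole 1 (subtracted): ⌀12, A = 113.1 mm², x = 40 mm, Ī = 1017.9 mm⁴.
Hole 2 (subtracted): ⌀12, A = 113.1 mm², x = 80 mm, Ī = 1017.9 mm⁴.
Hole 3 (subtracted): ⌀12, A = 113.1 mm², x = 120 mm, Ī = 1017.9 mm⁴.
By symmetry the centroid is at mid-width, x̄ = 80 mm.
Transfer each piece to the centroidal y-axis using Ī + A·d² with d = x − 80:
  plate: d = 0 mm → contributes +10 240 000 mm⁴
  hole 1: d = -40 mm → contributes −181 974 mm⁴
  hole 2: d = 0 mm → contributes −1017.9 mm⁴
  hole 3: d = 40 mm → contributes −181 974 mm⁴
Total I = 9 875 035 mm⁴.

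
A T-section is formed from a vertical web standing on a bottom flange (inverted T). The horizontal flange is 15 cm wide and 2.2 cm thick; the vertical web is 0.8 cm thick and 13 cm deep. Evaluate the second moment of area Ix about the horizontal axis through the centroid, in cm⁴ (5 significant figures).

Break the section into simple shapes (no overlaps), measuring from the bottom-left corner of the bounding box.
Flange: 15 × 2.2, A = 33 cm², y = 1.1 cm, Ī = 13.31 cm⁴.
Web: 0.8 × 13, A = 10.4 cm², y = 8.7 cm, Ī = 146.4667 cm⁴.
Centroid: ȳ = ΣA·y / ΣA = 2.921198 cm.
Transfer each piece to the horizontal axis through the centroid using Ī + A·d² with d = y − 2.921198:
  flange: d = -1.821198 cm → contributes +122.7632 cm⁴
  web: d = 5.778802 cm → contributes +493.77 cm⁴
Total I = 616.5332 cm⁴.

Ix ≈ 616.53 cm⁴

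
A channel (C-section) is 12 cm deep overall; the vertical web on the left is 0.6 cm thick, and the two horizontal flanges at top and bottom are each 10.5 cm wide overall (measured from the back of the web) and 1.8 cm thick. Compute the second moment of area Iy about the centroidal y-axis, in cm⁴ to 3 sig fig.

Decompose the section into non-overlapping parts with the origin at the bottom-left of its bounding rectangle.
Web: 0.6 × 12, A = 7.2 cm², x = 0.3 cm, Ī = 0.216 cm⁴.
Top flange (beyond web): 9.9 × 1.8, A = 17.82 cm², x = 5.55 cm, Ī = 145.54 cm⁴.
Bottom flange (beyond web): 9.9 × 1.8, A = 17.82 cm², x = 5.55 cm, Ī = 145.54 cm⁴.
Centroid: x̄ = ΣA·x / ΣA = 4.6676 cm.
Transfer each piece to the centroidal y-axis using Ī + A·d² with d = x − 4.6676:
  web: d = -4.3676 cm → contributes +137.57 cm⁴
  top flange (beyond web): d = 0.88235 cm → contributes +159.42 cm⁴
  bottom flange (beyond web): d = 0.88235 cm → contributes +159.42 cm⁴
Total I = 456.4 cm⁴.

Iy ≈ 456 cm⁴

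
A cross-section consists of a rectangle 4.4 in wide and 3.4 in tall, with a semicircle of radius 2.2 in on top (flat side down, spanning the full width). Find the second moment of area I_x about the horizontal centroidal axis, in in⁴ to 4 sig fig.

Treat the section as a set of non-overlapping primitives; coordinates are from the bounding-box lower-left.
Rectangular body: 4.4 × 3.4, A = 14.96 in², y = 1.7 in, Ī = 14.4115 in⁴.
Semicircular cap: semicircle r = 2.2, A = 7.60265 in², y = 4.33371 in, Ī = 2.57112 in⁴.
Centroid: ȳ = ΣA·y / ΣA = 2.58745 in.
Transfer each piece to the horizontal centroidal axis using Ī + A·d² with d = y − 2.58745:
  rectangular body: d = -0.887448 in → contributes +26.1934 in⁴
  semicircular cap: d = 1.74626 in → contributes +25.7549 in⁴
Total I = 51.9483 in⁴.

I_x ≈ 51.95 in⁴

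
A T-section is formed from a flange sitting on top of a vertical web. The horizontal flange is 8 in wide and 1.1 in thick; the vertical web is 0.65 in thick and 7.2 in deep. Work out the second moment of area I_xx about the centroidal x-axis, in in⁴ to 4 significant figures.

Split into non-overlapping primitives; take the origin at the lower-left of the bounding box.
Flange: 8 × 1.1, A = 8.8 in², y = 7.75 in, Ī = 0.887333 in⁴.
Web: 0.65 × 7.2, A = 4.68 in², y = 3.6 in, Ī = 20.2176 in⁴.
Centroid: ȳ = ΣA·y / ΣA = 6.3092 in.
Transfer each piece to the centroidal x-axis using Ī + A·d² with d = y − 6.3092:
  flange: d = 1.4408 in → contributes +19.1553 in⁴
  web: d = -2.7092 in → contributes +54.5677 in⁴
Total I = 73.723 in⁴.

I_xx ≈ 73.72 in⁴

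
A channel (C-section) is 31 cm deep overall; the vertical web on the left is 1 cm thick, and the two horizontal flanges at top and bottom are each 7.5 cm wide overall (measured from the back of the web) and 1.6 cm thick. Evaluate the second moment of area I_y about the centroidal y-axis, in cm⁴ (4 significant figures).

Split into non-overlapping primitives; take the origin at the lower-left of the bounding box.
Web: 1 × 31, A = 31 cm², x = 0.5 cm, Ī = 2.58333 cm⁴.
Top flange (beyond web): 6.5 × 1.6, A = 10.4 cm², x = 4.25 cm, Ī = 36.6167 cm⁴.
Bottom flange (beyond web): 6.5 × 1.6, A = 10.4 cm², x = 4.25 cm, Ī = 36.6167 cm⁴.
Centroid: x̄ = ΣA·x / ΣA = 2.00579 cm.
Transfer each piece to the centroidal y-axis using Ī + A·d² with d = x − 2.00579:
  web: d = -1.50579 cm → contributes +72.873 cm⁴
  top flange (beyond web): d = 2.24421 cm → contributes +88.996 cm⁴
  bottom flange (beyond web): d = 2.24421 cm → contributes +88.996 cm⁴
Total I = 250.865 cm⁴.

I_y ≈ 250.9 cm⁴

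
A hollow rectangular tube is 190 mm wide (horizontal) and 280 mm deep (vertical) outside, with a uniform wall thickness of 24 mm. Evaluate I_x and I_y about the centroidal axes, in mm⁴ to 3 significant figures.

Split into non-overlapping primitives; take the origin at the lower-left of the bounding box.
Outer rectangle: 190 × 280, A = 53 200 mm², y = 140 mm, Ī = 347 573 333 mm⁴.
Inner void (subtracted): 142 × 232, A = 32 944 mm², y = 140 mm, Ī = 147 764 821 mm⁴.
By symmetry the centroid is at mid-height, ȳ = 140 mm.
All pieces are centred on the centroidal x-axis, so I = ΣĪ (holes subtracted) = 199 808 512 mm⁴.
Repeating about the centroidal y-axis gives I_y = 104 686 432 mm⁴.

I_x ≈ 2.00 × 10⁸ mm⁴, I_y ≈ 1.05 × 10⁸ mm⁴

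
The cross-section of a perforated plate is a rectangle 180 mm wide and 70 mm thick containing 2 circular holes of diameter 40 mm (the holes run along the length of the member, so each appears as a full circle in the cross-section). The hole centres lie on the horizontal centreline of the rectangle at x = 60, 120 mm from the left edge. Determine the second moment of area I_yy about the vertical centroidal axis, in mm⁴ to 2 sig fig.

I_yy ≈ 3.2 × 10⁷ mm⁴

Decompose the section into non-overlapping parts with the origin at the bottom-left of its bounding rectangle.
Plate: 180 × 70, A = 12 600 mm², x = 90 mm, Ī = 34 020 000 mm⁴.
Hole 1 (subtracted): ⌀40, A = 1 257 mm², x = 60 mm, Ī = 125 664 mm⁴.
Hole 2 (subtracted): ⌀40, A = 1 257 mm², x = 120 mm, Ī = 125 664 mm⁴.
By symmetry the centroid is at mid-width, x̄ = 90 mm.
Transfer each piece to the vertical centroidal axis using Ī + A·d² with d = x − 90:
  plate: d = 0 mm → contributes +34 020 000 mm⁴
  hole 1: d = -30 mm → contributes −1 256 637 mm⁴
  hole 2: d = 30 mm → contributes −1 256 637 mm⁴
Total I = 31 506 726 mm⁴.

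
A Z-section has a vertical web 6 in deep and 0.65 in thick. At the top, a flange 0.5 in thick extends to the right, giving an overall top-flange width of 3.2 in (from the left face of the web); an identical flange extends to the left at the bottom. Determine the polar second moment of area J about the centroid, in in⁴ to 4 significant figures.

Treat the section as a set of non-overlapping primitives; coordinates are from the bounding-box lower-left.
Web: 0.65 × 6, A = 3.9 in², y = 3 in, Ī = 11.7 in⁴.
Top flange (beyond web): 2.55 × 0.5, A = 1.275 in², y = 5.75 in, Ī = 0.0265625 in⁴.
Bottom flange (beyond web): 2.55 × 0.5, A = 1.275 in², y = 0.25 in, Ī = 0.0265625 in⁴.
Centroid: ȳ = ΣA·y / ΣA = 3 in.
Transfer each piece to the centroidal x-axis using Ī + A·d² with d = y − 3:
  web: d = 0 in → contributes +11.7 in⁴
  top flange (beyond web): d = 2.75 in → contributes +9.66875 in⁴
  bottom flange (beyond web): d = -2.75 in → contributes +9.66875 in⁴
Total I = 31.0375 in⁴.
For the y-axis: x̄ = 2.875 in.
Repeating about the centroidal y-axis gives I_y = 8.04709 in⁴.
Polar second moment: J = I_x + I_y = 39.0846 in⁴.

J ≈ 39.08 in⁴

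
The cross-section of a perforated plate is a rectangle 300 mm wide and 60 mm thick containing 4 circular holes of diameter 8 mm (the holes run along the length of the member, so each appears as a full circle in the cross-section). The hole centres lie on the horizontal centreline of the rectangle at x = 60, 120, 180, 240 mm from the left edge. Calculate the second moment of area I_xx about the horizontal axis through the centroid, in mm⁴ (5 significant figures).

Treat the section as a set of non-overlapping primitives; coordinates are from the bounding-box lower-left.
Plate: 300 × 60, A = 18 000 mm², y = 30 mm, Ī = 5 400 000 mm⁴.
Hole 1 (subtracted): ⌀8, A = 50.26548 mm², y = 30 mm, Ī = 201.0619 mm⁴.
Hole 2 (subtracted): ⌀8, A = 50.26548 mm², y = 30 mm, Ī = 201.0619 mm⁴.
Hole 3 (subtracted): ⌀8, A = 50.26548 mm², y = 30 mm, Ī = 201.0619 mm⁴.
Hole 4 (subtracted): ⌀8, A = 50.26548 mm², y = 30 mm, Ī = 201.0619 mm⁴.
By symmetry the centroid is at mid-height, ȳ = 30 mm.
All pieces are centred on the horizontal axis through the centroid, so I = ΣĪ (holes subtracted) = 5 399 196 mm⁴.

I_xx ≈ 5.3992 × 10⁶ mm⁴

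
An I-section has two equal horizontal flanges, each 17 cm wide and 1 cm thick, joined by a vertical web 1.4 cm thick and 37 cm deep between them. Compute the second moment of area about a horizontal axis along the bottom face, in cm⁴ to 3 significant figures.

Decompose the section into non-overlapping parts with the origin at the bottom-left of its bounding rectangle.
Bottom flange: 17 × 1, A = 17 cm², y = 0.5 cm, Ī = 1.4167 cm⁴.
Web: 1.4 × 37, A = 51.8 cm², y = 19.5 cm, Ī = 5909.5 cm⁴.
Top flange: 17 × 1, A = 17 cm², y = 38.5 cm, Ī = 1.4167 cm⁴.
Transfer each piece to the bottom edge using Ī + A·d² with d = y − 0:
  bottom flange: d = 0.5 cm → contributes +5.6667 cm⁴
  web: d = 19.5 cm → contributes +25 606 cm⁴
  top flange: d = 38.5 cm → contributes +25 200 cm⁴
Total I = 50 812 cm⁴.

I_base ≈ 5.08 × 10⁴ cm⁴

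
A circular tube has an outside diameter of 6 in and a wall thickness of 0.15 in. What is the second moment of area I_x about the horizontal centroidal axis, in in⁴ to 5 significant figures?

Treat the section as a set of non-overlapping primitives; coordinates are from the bounding-box lower-left.
Outer circle: ⌀6, A = 28.27433 in², y = 3 in, Ī = 63.61725 in⁴.
Bore (subtracted): ⌀5.7, A = 25.51759 in², y = 3 in, Ī = 51.81665 in⁴.
By symmetry the centroid is at mid-height, ȳ = 3 in.
All pieces are centred on the horizontal centroidal axis, so I = ΣĪ (holes subtracted) = 11.8006 in⁴.

I_x ≈ 11.801 in⁴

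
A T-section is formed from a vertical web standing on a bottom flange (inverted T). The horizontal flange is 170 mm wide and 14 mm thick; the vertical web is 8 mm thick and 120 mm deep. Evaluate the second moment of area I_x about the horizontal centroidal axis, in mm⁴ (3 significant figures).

I_x ≈ 4.26 × 10⁶ mm⁴

Decompose the section into non-overlapping parts with the origin at the bottom-left of its bounding rectangle.
Flange: 170 × 14, A = 2 380 mm², y = 7 mm, Ī = 38 873 mm⁴.
Web: 8 × 120, A = 960 mm², y = 74 mm, Ī = 1 152 000 mm⁴.
Centroid: ȳ = ΣA·y / ΣA = 26.257 mm.
Transfer each piece to the horizontal centroidal axis using Ī + A·d² with d = y − 26.257:
  flange: d = -19.257 mm → contributes +921 498 mm⁴
  web: d = 47.743 mm → contributes +3 340 174 mm⁴
Total I = 4 261 672 mm⁴.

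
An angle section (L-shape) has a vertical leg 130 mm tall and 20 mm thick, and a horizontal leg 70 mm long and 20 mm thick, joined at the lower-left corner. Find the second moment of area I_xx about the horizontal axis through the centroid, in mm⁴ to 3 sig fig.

Treat the section as a set of non-overlapping primitives; coordinates are from the bounding-box lower-left.
Vertical leg: 20 × 130, A = 2 600 mm², y = 65 mm, Ī = 3 661 667 mm⁴.
Horizontal leg (remainder): 50 × 20, A = 1 000 mm², y = 10 mm, Ī = 33 333 mm⁴.
Centroid: ȳ = ΣA·y / ΣA = 49.722 mm.
Transfer each piece to the horizontal axis through the centroid using Ī + A·d² with d = y − 49.722:
  vertical leg: d = 15.278 mm → contributes +4 268 534 mm⁴
  horizontal leg (remainder): d = -39.722 mm → contributes +1 611 188 mm⁴
Total I = 5 879 722 mm⁴.

I_xx ≈ 5.88 × 10⁶ mm⁴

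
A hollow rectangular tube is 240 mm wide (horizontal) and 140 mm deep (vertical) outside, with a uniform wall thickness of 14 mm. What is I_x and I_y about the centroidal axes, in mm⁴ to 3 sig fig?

I_x ≈ 3.01 × 10⁷ mm⁴, I_y ≈ 7.24 × 10⁷ mm⁴

Split into non-overlapping primitives; take the origin at the lower-left of the bounding box.
Outer rectangle: 240 × 140, A = 33 600 mm², y = 70 mm, Ī = 54 880 000 mm⁴.
Inner void (subtracted): 212 × 112, A = 23 744 mm², y = 70 mm, Ī = 24 820 395 mm⁴.
By symmetry the centroid is at mid-height, ȳ = 70 mm.
All pieces are centred on the centroidal x-axis, so I = ΣĪ (holes subtracted) = 30 059 605 mm⁴.
Repeating about the centroidal y-axis gives I_y = 72 350 805 mm⁴.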